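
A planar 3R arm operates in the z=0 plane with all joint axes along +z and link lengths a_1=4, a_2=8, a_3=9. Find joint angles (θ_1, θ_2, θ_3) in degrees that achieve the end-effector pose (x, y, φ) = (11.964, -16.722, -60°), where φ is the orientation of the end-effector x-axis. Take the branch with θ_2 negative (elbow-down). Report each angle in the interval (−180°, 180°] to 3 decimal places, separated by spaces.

-29.988 -30.017 0.004

wrist centre = target − a_3·(cos φ, sin φ) = (7.4640, -8.9278)
cos θ_2 = (135.4164−4²−8²)/(2·4·8) = 0.8659; θ_2 = -30.0165° (elbow-down)
β = atan2(-8.9278,7.4640) = -50.1029°; ψ = atan2(-4.0020,10.9270) = -20.1151°
θ_1 = β − ψ = -29.9878°
θ_3 = φ − θ_1 − θ_2 = 0.0044° (wrapped to (-180°,180°])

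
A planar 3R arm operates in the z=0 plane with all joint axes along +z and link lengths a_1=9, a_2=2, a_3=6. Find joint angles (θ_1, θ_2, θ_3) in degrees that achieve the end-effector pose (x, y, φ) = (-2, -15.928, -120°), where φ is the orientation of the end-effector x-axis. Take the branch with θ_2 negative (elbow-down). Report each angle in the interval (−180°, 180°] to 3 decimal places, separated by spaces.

wrist centre = target − a_3·(cos φ, sin φ) = (1.0000, -10.7318)
cos θ_2 = (116.1726−9²−2²)/(2·9·2) = 0.8659; θ_2 = -30.0139° (elbow-down)
β = atan2(-10.7318,1.0000) = -84.6765°; ψ = atan2(-1.0004,10.7318) = -5.3257°
θ_1 = β − ψ = -79.3508°
θ_3 = φ − θ_1 − θ_2 = -10.6353° (wrapped to (-180°,180°])

-79.351 -30.014 -10.635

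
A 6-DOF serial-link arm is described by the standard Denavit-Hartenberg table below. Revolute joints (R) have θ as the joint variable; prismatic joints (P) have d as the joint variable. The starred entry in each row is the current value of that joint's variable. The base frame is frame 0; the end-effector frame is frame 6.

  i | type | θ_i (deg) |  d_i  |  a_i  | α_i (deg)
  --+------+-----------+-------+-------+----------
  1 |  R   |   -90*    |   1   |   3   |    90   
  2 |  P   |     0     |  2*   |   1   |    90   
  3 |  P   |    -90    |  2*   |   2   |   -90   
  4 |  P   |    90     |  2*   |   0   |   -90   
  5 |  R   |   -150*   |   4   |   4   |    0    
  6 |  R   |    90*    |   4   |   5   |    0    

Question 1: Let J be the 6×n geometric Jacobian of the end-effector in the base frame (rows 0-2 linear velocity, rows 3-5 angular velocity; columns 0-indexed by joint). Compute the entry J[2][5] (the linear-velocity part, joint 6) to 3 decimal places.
4.330

axis z_5 = (-1.0000,-0.0000,0.0000); lever o_n−o_5 = (-4.0000,-4.3301,2.5000)
cross product → J_v[:, 5] = (0.0000,2.5000,4.3301)
J_ω[:, 5] = z_5
entry J[2][5] = 4.3301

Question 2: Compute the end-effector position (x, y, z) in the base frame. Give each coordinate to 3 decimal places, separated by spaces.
-8.000 -12.330 -1.964

after link 1: o_1 = (0.0000, -3.0000, 1.0000)
after link 2: o_2 = (-2.0000, -4.0000, 1.0000)
after link 3: o_3 = (-0.0000, -4.0000, -1.0000)
after link 4: o_4 = (-0.0000, -6.0000, -1.0000)
after link 5: o_5 = (-4.0000, -8.0000, -4.4641)
after link 6: o_6 = (-8.0000, -12.3301, -1.9641)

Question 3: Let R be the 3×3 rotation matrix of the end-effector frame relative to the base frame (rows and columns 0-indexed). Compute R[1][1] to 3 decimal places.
0.500

End-effector y-axis (col 1 of R) = (0.0000,0.5000,0.8660)
R[1][1] = 0.5000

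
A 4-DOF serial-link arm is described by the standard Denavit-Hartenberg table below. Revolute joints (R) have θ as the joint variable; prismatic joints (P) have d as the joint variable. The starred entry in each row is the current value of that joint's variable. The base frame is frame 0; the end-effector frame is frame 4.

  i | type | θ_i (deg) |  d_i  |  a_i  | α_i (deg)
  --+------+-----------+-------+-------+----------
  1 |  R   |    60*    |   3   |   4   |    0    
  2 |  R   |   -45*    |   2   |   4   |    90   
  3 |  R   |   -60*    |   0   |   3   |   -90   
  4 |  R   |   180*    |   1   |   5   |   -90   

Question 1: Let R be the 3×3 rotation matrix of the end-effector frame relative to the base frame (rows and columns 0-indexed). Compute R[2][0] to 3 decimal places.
End-effector x-axis (col 0 of R) = (-0.4830,-0.1294,0.8660)
R[2][0] = 0.8660

0.866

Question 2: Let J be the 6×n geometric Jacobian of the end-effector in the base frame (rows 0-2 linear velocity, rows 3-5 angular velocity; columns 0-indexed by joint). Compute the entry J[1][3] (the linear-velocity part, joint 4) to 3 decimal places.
axis z_3 = (0.8365,0.2241,0.5000); lever o_n−o_3 = (-1.5783,-0.4229,4.8301)
cross product → J_v[:, 3] = (1.2941,-4.8296,0.0000)
J_ω[:, 3] = z_3
entry J[1][3] = -4.8296

-4.830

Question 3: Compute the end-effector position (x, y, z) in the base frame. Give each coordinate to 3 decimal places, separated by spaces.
after link 1: o_1 = (2.0000, 3.4641, 3.0000)
after link 2: o_2 = (5.8637, 4.4994, 5.0000)
after link 3: o_3 = (7.3126, 4.8876, 2.4019)
after link 4: o_4 = (5.7343, 4.4647, 7.2321)

5.734 4.465 7.232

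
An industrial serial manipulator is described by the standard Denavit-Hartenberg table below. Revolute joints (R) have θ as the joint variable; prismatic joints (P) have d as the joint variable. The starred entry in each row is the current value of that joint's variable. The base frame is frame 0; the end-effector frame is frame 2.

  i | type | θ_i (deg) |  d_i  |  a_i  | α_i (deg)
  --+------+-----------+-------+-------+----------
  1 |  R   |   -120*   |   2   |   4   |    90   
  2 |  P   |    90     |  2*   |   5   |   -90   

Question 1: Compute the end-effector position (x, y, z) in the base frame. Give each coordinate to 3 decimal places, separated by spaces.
after link 1: o_1 = (-2.0000, -3.4641, 2.0000)
after link 2: o_2 = (-3.7321, -2.4641, 7.0000)

-3.732 -2.464 7.000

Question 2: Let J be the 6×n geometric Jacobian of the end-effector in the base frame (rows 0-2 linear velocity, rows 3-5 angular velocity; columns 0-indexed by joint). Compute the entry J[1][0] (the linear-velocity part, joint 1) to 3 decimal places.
-3.732

axis z_0 = ẑ; lever o_n−o_0 = (-3.7321,-2.4641,7.0000)
cross product → J_v[:, 0] = (2.4641,-3.7321,0.0000)
J_ω[:, 0] = z_0
entry J[1][0] = -3.7321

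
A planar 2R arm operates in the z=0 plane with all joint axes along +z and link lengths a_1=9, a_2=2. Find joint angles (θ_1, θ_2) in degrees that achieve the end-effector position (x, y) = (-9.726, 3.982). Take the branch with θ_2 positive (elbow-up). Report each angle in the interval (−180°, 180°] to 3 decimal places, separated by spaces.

150.000 45.010

cos θ_2 = (110.4514−9²−2²)/(2·9·2) = 0.7070; θ_2 = 45.0100° (elbow-up)
β = atan2(3.9820,-9.7260) = 157.7349°; ψ = atan2(1.4145,10.4140) = 7.7348°
θ_1 = β − ψ = 150.0001°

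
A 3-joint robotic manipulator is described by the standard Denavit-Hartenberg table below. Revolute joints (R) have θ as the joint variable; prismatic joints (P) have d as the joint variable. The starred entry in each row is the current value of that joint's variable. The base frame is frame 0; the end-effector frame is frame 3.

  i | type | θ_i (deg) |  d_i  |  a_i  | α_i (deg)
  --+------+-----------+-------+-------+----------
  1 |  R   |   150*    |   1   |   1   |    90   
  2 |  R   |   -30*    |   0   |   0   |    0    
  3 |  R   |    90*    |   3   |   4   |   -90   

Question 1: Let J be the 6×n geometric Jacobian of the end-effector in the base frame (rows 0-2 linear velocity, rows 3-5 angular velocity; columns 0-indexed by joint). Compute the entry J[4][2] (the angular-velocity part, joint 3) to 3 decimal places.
axis z_2 = (0.5000,0.8660,0.0000); lever o_n−o_2 = (-0.2321,3.5981,3.4641)
cross product → J_v[:, 2] = (3.0000,-1.7321,2.0000)
J_ω[:, 2] = z_2
entry J[4][2] = 0.8660

0.866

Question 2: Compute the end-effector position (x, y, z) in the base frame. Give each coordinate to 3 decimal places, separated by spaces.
-1.098 4.098 4.464

after link 1: o_1 = (-0.8660, 0.5000, 1.0000)
after link 2: o_2 = (-0.8660, 0.5000, 1.0000)
after link 3: o_3 = (-1.0981, 4.0981, 4.4641)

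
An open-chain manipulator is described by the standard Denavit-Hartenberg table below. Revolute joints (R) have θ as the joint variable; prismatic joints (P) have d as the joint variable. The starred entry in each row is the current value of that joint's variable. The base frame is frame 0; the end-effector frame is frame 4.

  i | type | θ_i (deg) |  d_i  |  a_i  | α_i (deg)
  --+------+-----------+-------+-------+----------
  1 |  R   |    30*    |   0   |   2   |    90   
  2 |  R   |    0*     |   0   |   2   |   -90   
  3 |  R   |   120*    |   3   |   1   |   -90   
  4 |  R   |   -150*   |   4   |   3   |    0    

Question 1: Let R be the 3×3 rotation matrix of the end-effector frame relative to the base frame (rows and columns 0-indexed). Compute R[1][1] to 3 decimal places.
0.250

End-effector y-axis (col 1 of R) = (-0.4330,0.2500,0.8660)
R[1][1] = 0.2500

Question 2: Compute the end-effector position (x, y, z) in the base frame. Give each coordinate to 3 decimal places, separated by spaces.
2.848 -2.263 4.500

after link 1: o_1 = (1.7321, 1.0000, 0.0000)
after link 2: o_2 = (3.4641, 2.0000, 0.0000)
after link 3: o_3 = (2.5981, 2.5000, 3.0000)
after link 4: o_4 = (2.8481, -2.2631, 4.5000)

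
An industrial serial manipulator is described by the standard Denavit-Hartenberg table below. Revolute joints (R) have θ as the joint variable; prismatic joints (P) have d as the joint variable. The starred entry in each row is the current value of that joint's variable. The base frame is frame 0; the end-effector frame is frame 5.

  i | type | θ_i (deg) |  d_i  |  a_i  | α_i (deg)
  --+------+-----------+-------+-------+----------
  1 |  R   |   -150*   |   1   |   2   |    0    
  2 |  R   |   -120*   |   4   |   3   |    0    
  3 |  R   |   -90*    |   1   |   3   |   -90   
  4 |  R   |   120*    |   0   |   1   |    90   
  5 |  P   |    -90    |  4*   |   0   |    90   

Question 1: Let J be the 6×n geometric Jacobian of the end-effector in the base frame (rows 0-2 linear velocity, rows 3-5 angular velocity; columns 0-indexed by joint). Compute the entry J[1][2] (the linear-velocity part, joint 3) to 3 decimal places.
axis z_2 = (0.0000,0.0000,1.0000); lever o_n−o_2 = (5.9641,0.0000,-1.8660)
cross product → J_v[:, 2] = (-0.0000,5.9641,0.0000)
J_ω[:, 2] = z_2
entry J[1][2] = 5.9641

5.964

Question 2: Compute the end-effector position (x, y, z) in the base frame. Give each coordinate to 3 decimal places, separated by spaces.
4.232 2.000 3.134

after link 1: o_1 = (-1.7321, -1.0000, 1.0000)
after link 2: o_2 = (-1.7321, 2.0000, 5.0000)
after link 3: o_3 = (1.2679, 2.0000, 6.0000)
after link 4: o_4 = (0.7679, 2.0000, 5.1340)
after link 5: o_5 = (4.2321, 2.0000, 3.1340)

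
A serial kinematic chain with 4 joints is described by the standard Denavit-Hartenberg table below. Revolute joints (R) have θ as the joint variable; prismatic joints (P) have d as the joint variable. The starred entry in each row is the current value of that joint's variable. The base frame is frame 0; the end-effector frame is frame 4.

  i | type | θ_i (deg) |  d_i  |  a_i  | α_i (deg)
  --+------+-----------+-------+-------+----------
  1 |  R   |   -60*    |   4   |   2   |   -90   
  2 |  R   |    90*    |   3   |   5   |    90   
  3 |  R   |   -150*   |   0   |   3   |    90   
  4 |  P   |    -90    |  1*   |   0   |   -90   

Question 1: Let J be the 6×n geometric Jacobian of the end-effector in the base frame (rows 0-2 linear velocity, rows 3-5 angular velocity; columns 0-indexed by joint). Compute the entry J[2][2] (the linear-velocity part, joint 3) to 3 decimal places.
-0.634

axis z_2 = (0.5000,-0.8660,0.0000); lever o_n−o_2 = (-0.5490,-0.3170,3.0981)
cross product → J_v[:, 2] = (-2.6830,-1.5490,-0.6340)
J_ω[:, 2] = z_2
entry J[2][2] = -0.6340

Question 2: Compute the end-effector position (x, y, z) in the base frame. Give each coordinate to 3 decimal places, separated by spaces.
3.049 -0.549 2.098

after link 1: o_1 = (1.0000, -1.7321, 4.0000)
after link 2: o_2 = (3.5981, -0.2321, -1.0000)
after link 3: o_3 = (2.2990, -0.9821, 1.5981)
after link 4: o_4 = (3.0490, -0.5490, 2.0981)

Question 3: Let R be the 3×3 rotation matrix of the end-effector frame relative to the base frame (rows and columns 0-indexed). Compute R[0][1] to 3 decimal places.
-0.750

End-effector y-axis (col 1 of R) = (-0.7500,-0.4330,-0.5000)
R[0][1] = -0.7500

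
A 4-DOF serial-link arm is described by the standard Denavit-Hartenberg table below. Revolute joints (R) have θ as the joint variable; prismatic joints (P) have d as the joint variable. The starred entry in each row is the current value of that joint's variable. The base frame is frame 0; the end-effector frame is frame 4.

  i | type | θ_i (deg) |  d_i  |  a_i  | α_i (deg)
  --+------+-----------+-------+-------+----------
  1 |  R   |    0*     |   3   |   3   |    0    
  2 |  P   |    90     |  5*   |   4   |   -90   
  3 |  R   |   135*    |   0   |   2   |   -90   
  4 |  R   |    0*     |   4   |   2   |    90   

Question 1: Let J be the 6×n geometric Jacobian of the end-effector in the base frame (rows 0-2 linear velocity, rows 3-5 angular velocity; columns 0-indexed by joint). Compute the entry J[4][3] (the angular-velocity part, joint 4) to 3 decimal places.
-0.707

axis z_3 = (-0.0000,-0.7071,0.7071); lever o_n−o_3 = (-0.0000,-4.2426,1.4142)
cross product → J_v[:, 3] = (2.0000,-0.0000,-0.0000)
J_ω[:, 3] = z_3
entry J[4][3] = -0.7071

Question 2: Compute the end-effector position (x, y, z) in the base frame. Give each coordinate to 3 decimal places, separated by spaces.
3.000 -1.657 8.000

after link 1: o_1 = (3.0000, 0.0000, 3.0000)
after link 2: o_2 = (3.0000, 4.0000, 8.0000)
after link 3: o_3 = (3.0000, 2.5858, 6.5858)
after link 4: o_4 = (3.0000, -1.6569, 8.0000)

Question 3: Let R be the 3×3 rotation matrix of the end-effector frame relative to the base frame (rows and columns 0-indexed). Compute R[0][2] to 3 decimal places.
-1.000

End-effector z-axis (col 2 of R) = (-1.0000,0.0000,0.0000)
R[0][2] = -1.0000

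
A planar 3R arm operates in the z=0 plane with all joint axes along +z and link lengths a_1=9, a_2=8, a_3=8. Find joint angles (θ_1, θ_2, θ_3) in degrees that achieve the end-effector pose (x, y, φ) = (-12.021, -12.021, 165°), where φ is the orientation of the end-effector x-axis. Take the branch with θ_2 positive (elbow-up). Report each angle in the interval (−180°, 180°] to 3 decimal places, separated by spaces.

wrist centre = target − a_3·(cos φ, sin φ) = (-4.2936, -14.0916)
cos θ_2 = (217.0068−9²−8²)/(2·9·8) = 0.5000; θ_2 = 59.9969° (elbow-up)
β = atan2(-14.0916,-4.2936) = -106.9456°; ψ = atan2(6.9280,13.0004) = 28.0534°
θ_1 = β − ψ = -134.9990°
θ_3 = φ − θ_1 − θ_2 = -119.9978° (wrapped to (-180°,180°])

-134.999 59.997 -119.998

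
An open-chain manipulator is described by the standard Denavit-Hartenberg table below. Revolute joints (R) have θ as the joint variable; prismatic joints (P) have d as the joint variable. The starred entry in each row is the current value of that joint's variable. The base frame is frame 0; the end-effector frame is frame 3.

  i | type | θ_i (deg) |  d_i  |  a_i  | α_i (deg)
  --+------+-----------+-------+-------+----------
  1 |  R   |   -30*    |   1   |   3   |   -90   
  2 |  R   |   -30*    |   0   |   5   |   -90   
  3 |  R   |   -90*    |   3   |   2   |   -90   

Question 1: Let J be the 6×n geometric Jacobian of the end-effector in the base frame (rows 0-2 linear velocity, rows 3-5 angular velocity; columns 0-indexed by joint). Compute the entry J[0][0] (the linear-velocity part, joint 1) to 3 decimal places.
axis z_0 = ẑ; lever o_n−o_0 = (8.6471,-2.6830,0.9019)
cross product → J_v[:, 0] = (2.6830,8.6471,-0.0000)
J_ω[:, 0] = z_0
entry J[0][0] = 2.6830

2.683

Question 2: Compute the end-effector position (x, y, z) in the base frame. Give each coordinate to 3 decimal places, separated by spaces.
8.647 -2.683 0.902

after link 1: o_1 = (2.5981, -1.5000, 1.0000)
after link 2: o_2 = (6.3481, -3.6651, 3.5000)
after link 3: o_3 = (8.6471, -2.6830, 0.9019)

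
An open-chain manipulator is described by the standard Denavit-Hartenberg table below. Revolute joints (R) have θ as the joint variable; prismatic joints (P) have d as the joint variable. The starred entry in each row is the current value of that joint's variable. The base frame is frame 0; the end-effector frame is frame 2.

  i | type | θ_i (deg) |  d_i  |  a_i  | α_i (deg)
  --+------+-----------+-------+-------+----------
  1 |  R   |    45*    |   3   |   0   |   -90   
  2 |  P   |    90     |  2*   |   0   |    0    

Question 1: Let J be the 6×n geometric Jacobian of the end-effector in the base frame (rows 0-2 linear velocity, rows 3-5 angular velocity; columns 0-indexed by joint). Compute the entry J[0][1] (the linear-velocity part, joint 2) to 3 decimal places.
-0.707

prismatic axis z_1 = (-0.7071,0.7071,0.0000)
J_v[:, 1] = z_1; J_ω[:, 1] = (0,0,0)
entry J[0][1] = -0.7071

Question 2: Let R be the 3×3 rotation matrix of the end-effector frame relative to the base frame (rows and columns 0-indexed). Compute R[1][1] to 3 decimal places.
-0.707

End-effector y-axis (col 1 of R) = (-0.7071,-0.7071,-0.0000)
R[1][1] = -0.7071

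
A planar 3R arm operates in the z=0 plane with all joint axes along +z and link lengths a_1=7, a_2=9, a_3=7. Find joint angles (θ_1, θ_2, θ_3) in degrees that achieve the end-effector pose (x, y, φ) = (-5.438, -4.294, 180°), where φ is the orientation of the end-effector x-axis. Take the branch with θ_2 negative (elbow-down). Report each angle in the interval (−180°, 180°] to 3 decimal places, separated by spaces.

30.002 -150.002 -59.999

wrist centre = target − a_3·(cos φ, sin φ) = (1.5620, -4.2940)
cos θ_2 = (20.8783−7²−9²)/(2·7·9) = -0.8660; θ_2 = -150.0023° (elbow-down)
β = atan2(-4.2940,1.5620) = -70.0105°; ψ = atan2(-4.4997,-0.7944) = -100.0123°
θ_1 = β − ψ = 30.0018°
θ_3 = φ − θ_1 − θ_2 = -59.9995° (wrapped to (-180°,180°])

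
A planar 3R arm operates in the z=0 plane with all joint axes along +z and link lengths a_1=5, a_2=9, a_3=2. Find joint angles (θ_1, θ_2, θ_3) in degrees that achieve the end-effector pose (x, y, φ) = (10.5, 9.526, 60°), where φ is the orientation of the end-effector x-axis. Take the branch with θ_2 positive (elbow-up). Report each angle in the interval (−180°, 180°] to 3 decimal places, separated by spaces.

-0.003 60.003 0.000

wrist centre = target − a_3·(cos φ, sin φ) = (9.5000, 7.7939)
cos θ_2 = (150.9956−5²−9²)/(2·5·9) = 0.5000; θ_2 = 60.0032° (elbow-up)
β = atan2(7.7939,9.5000) = 39.3660°; ψ = atan2(7.7945,9.4996) = 39.3692°
θ_1 = β − ψ = -0.0032°
θ_3 = φ − θ_1 − θ_2 = 0.0000° (wrapped to (-180°,180°])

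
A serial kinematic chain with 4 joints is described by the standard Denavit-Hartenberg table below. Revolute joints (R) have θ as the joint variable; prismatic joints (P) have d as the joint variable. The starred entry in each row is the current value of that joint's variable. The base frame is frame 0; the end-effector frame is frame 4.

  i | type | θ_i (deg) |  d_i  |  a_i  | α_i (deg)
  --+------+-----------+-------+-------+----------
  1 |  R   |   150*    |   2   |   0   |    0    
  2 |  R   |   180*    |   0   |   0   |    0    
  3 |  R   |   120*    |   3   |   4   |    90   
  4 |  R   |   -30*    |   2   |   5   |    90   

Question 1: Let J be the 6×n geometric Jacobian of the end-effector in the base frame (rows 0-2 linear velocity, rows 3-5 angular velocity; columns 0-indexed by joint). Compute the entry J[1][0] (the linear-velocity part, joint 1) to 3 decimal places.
axis z_0 = ẑ; lever o_n−o_0 = (2.0000,8.3301,2.5000)
cross product → J_v[:, 0] = (-8.3301,2.0000,0.0000)
J_ω[:, 0] = z_0
entry J[1][0] = 2.0000

2.000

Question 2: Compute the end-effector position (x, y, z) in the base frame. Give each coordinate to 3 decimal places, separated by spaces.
after link 1: o_1 = (0.0000, 0.0000, 2.0000)
after link 2: o_2 = (0.0000, 0.0000, 2.0000)
after link 3: o_3 = (0.0000, 4.0000, 5.0000)
after link 4: o_4 = (2.0000, 8.3301, 2.5000)

2.000 8.330 2.500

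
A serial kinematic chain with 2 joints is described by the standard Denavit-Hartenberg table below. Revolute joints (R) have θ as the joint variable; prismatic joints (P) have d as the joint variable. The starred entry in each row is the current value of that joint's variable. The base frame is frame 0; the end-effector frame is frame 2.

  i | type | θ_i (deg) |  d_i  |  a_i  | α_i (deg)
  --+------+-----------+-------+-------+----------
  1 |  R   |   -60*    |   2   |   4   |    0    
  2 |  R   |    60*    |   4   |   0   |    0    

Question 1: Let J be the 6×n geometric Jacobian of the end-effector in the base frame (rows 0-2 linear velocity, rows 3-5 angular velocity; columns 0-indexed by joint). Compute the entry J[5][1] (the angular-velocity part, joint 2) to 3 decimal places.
axis z_1 = (0.0000,0.0000,1.0000); lever o_n−o_1 = (0.0000,0.0000,4.0000)
cross product → J_v[:, 1] = (0.0000,0.0000,0.0000)
J_ω[:, 1] = z_1
entry J[5][1] = 1.0000

1.000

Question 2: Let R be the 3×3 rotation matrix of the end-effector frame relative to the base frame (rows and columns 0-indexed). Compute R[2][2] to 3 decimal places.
1.000

End-effector z-axis (col 2 of R) = (0.0000,0.0000,1.0000)
R[2][2] = 1.0000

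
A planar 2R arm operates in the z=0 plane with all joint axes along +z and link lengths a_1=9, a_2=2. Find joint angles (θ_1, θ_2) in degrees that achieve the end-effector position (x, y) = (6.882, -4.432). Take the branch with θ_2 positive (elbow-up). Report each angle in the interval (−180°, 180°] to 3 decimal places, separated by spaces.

cos θ_2 = (67.0045−9²−2²)/(2·9·2) = -0.4999; θ_2 = 119.9916° (elbow-up)
β = atan2(-4.4320,6.8820) = -32.7815°; ψ = atan2(1.7322,8.0003) = 12.2170°
θ_1 = β − ψ = -44.9985°

-44.998 119.992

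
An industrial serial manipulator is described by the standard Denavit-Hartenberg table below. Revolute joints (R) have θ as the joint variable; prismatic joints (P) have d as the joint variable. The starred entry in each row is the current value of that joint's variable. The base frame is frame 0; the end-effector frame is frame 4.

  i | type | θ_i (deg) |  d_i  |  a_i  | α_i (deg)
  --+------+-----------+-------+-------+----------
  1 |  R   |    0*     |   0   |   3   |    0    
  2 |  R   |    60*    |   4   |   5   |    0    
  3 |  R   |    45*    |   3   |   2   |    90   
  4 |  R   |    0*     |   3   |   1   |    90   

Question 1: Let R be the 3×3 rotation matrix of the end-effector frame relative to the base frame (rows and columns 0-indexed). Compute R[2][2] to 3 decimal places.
-1.000

End-effector z-axis (col 2 of R) = (0.0000,0.0000,-1.0000)
R[2][2] = -1.0000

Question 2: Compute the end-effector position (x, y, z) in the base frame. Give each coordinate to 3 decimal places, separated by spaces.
7.621 8.004 7.000

after link 1: o_1 = (3.0000, 0.0000, 0.0000)
after link 2: o_2 = (5.5000, 4.3301, 4.0000)
after link 3: o_3 = (4.9824, 6.2620, 7.0000)
after link 4: o_4 = (7.6213, 8.0044, 7.0000)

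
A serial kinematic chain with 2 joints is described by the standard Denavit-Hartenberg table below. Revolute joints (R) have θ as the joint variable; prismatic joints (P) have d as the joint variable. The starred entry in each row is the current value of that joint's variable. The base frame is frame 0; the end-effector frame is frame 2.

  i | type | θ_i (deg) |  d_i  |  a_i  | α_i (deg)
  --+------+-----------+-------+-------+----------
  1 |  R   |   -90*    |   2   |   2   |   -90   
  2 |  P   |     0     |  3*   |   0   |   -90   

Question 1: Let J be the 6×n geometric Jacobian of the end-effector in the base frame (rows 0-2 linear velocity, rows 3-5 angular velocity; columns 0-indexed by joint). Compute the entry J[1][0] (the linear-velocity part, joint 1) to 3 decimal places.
axis z_0 = ẑ; lever o_n−o_0 = (3.0000,-2.0000,2.0000)
cross product → J_v[:, 0] = (2.0000,3.0000,-0.0000)
J_ω[:, 0] = z_0
entry J[1][0] = 3.0000

3.000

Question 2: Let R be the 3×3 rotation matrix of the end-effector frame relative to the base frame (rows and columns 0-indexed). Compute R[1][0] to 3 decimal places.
-1.000

End-effector x-axis (col 0 of R) = (0.0000,-1.0000,0.0000)
R[1][0] = -1.0000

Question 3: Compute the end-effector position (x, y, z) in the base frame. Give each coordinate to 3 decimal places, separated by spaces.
3.000 -2.000 2.000

after link 1: o_1 = (0.0000, -2.0000, 2.0000)
after link 2: o_2 = (3.0000, -2.0000, 2.0000)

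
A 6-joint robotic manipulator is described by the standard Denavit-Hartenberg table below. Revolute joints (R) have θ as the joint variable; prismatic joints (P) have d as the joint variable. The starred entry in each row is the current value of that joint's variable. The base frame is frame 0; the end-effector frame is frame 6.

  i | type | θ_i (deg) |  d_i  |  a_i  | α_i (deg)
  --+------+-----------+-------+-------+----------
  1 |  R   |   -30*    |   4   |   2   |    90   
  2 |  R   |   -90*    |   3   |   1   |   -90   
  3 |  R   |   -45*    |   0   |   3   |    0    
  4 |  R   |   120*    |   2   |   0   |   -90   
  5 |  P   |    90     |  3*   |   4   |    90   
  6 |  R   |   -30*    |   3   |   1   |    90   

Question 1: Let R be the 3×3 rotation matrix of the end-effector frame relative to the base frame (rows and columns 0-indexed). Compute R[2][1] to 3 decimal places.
End-effector y-axis (col 1 of R) = (0.4830,0.8365,-0.2588)
R[2][1] = -0.2588

-0.259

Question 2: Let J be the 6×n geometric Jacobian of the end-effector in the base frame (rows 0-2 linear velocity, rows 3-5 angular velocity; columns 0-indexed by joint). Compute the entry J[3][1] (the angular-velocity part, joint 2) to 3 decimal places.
axis z_1 = (-0.5000,-0.8660,0.0000); lever o_n−o_1 = (-3.2703,0.0677,-1.4830)
cross product → J_v[:, 1] = (1.2843,-0.7415,-2.8660)
J_ω[:, 1] = z_1
entry J[3][1] = -0.5000

-0.500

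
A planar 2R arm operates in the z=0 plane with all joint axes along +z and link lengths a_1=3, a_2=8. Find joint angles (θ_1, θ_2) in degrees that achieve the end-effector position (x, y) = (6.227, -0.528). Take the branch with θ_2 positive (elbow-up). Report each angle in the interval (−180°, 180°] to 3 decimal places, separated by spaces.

-120.014 135.008

cos θ_2 = (39.0543−3²−8²)/(2·3·8) = -0.7072; θ_2 = 135.0077° (elbow-up)
β = atan2(-0.5280,6.2270) = -4.8466°; ψ = atan2(5.6561,-2.6576) = 115.1673°
θ_1 = β − ψ = -120.0139°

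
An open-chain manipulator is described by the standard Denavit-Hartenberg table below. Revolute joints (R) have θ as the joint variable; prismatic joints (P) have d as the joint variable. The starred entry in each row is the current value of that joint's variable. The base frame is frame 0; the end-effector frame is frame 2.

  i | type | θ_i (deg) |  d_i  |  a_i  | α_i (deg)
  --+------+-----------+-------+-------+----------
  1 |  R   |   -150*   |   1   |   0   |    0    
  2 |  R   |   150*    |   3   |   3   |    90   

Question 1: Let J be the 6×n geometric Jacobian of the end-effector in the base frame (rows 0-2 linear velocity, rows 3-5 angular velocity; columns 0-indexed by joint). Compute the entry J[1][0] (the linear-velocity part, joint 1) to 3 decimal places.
axis z_0 = ẑ; lever o_n−o_0 = (3.0000,0.0000,4.0000)
cross product → J_v[:, 0] = (0.0000,3.0000,0.0000)
J_ω[:, 0] = z_0
entry J[1][0] = 3.0000

3.000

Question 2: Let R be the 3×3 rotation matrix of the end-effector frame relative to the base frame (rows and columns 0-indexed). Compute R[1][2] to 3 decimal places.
-1.000

End-effector z-axis (col 2 of R) = (0.0000,-1.0000,0.0000)
R[1][2] = -1.0000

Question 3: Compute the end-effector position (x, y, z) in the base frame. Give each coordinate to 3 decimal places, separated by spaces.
after link 1: o_1 = (0.0000, 0.0000, 1.0000)
after link 2: o_2 = (3.0000, 0.0000, 4.0000)

3.000 0.000 4.000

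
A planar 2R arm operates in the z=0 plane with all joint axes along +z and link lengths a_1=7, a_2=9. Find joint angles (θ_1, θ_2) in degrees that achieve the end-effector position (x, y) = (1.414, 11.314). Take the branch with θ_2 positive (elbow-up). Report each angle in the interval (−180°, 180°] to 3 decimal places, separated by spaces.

cos θ_2 = (130.0060−7²−9²)/(2·7·9) = 0.0000; θ_2 = 89.9973° (elbow-up)
β = atan2(11.3140,1.4140) = 82.8762°; ψ = atan2(9.0000,7.0004) = 52.1233°
θ_1 = β − ψ = 30.7529°

30.753 89.997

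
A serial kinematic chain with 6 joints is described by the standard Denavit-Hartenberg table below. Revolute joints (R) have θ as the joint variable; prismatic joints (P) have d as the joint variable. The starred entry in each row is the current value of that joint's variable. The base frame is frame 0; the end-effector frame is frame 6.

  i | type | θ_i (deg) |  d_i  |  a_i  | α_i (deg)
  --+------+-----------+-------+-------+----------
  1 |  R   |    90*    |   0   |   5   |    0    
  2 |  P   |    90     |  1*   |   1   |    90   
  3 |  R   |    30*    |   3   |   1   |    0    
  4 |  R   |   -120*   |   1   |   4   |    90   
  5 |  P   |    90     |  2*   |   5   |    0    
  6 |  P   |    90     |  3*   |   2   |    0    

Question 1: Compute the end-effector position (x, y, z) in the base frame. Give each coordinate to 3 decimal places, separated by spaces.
3.134 14.000 -0.500

after link 1: o_1 = (0.0000, 5.0000, 0.0000)
after link 2: o_2 = (-1.0000, 5.0000, 1.0000)
after link 3: o_3 = (-1.8660, 8.0000, 1.5000)
after link 4: o_4 = (-1.8660, 9.0000, -2.5000)
after link 5: o_5 = (0.1340, 14.0000, -2.5000)
after link 6: o_6 = (3.1340, 14.0000, -0.5000)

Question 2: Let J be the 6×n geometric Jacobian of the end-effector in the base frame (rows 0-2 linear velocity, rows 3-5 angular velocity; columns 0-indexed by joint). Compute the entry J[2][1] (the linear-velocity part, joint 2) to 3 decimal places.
prismatic axis z_1 = (0.0000,0.0000,1.0000)
J_v[:, 1] = z_1; J_ω[:, 1] = (0,0,0)
entry J[2][1] = 1.0000

1.000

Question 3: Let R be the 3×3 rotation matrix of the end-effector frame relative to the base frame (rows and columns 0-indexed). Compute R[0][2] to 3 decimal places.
1.000

End-effector z-axis (col 2 of R) = (1.0000,-0.0000,-0.0000)
R[0][2] = 1.0000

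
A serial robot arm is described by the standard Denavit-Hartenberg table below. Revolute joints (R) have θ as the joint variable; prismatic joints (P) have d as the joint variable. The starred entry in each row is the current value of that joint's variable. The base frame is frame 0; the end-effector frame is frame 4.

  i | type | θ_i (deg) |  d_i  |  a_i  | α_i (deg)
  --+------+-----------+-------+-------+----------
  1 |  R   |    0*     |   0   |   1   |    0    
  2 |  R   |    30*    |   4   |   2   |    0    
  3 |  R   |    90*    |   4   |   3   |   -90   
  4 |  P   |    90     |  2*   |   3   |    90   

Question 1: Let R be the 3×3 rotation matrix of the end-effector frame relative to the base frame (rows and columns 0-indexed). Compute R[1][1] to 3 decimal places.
-0.500

End-effector y-axis (col 1 of R) = (-0.8660,-0.5000,0.0000)
R[1][1] = -0.5000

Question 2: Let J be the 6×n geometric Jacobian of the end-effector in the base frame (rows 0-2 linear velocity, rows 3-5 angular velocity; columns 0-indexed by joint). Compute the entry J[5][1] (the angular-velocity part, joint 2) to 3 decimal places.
axis z_1 = (0.0000,0.0000,1.0000); lever o_n−o_1 = (-1.5000,2.5981,5.0000)
cross product → J_v[:, 1] = (-2.5981,-1.5000,0.0000)
J_ω[:, 1] = z_1
entry J[5][1] = 1.0000

1.000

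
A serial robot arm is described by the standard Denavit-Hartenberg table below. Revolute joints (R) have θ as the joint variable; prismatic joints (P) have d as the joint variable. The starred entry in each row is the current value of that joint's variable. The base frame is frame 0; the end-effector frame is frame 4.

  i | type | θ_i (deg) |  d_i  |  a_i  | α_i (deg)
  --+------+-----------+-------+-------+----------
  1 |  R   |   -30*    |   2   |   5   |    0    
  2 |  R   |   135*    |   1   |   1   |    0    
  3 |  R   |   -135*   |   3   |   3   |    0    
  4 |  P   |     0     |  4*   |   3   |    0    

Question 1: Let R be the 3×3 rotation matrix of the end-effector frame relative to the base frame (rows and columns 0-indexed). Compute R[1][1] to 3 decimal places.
End-effector y-axis (col 1 of R) = (0.5000,0.8660,0.0000)
R[1][1] = 0.8660

0.866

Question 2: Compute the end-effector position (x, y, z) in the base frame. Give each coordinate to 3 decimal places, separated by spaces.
after link 1: o_1 = (4.3301, -2.5000, 2.0000)
after link 2: o_2 = (4.0713, -1.5341, 3.0000)
after link 3: o_3 = (6.6694, -3.0341, 6.0000)
after link 4: o_4 = (9.2675, -4.5341, 10.0000)

9.267 -4.534 10.000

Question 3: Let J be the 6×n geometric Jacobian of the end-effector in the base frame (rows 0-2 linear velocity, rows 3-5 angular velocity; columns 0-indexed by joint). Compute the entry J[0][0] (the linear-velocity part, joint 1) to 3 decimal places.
axis z_0 = ẑ; lever o_n−o_0 = (9.2675,-4.5341,10.0000)
cross product → J_v[:, 0] = (4.5341,9.2675,-0.0000)
J_ω[:, 0] = z_0
entry J[0][0] = 4.5341

4.534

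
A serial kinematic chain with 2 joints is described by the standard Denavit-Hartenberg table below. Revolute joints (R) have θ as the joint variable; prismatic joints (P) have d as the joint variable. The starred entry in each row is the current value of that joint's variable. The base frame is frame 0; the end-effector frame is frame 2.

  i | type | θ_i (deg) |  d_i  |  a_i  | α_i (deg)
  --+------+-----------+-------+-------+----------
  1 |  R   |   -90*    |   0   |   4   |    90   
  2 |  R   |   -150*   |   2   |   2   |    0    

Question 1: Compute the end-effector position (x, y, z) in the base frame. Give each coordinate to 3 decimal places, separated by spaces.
after link 1: o_1 = (0.0000, -4.0000, 0.0000)
after link 2: o_2 = (-2.0000, -2.2679, -1.0000)

-2.000 -2.268 -1.000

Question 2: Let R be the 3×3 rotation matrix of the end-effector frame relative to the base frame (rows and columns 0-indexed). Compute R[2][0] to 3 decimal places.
-0.500

End-effector x-axis (col 0 of R) = (-0.0000,0.8660,-0.5000)
R[2][0] = -0.5000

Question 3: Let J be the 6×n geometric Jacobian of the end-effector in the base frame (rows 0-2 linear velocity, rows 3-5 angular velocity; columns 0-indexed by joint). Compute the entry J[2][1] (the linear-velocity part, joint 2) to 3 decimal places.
-1.732

axis z_1 = (-1.0000,-0.0000,0.0000); lever o_n−o_1 = (-2.0000,1.7321,-1.0000)
cross product → J_v[:, 1] = (-0.0000,-1.0000,-1.7321)
J_ω[:, 1] = z_1
entry J[2][1] = -1.7321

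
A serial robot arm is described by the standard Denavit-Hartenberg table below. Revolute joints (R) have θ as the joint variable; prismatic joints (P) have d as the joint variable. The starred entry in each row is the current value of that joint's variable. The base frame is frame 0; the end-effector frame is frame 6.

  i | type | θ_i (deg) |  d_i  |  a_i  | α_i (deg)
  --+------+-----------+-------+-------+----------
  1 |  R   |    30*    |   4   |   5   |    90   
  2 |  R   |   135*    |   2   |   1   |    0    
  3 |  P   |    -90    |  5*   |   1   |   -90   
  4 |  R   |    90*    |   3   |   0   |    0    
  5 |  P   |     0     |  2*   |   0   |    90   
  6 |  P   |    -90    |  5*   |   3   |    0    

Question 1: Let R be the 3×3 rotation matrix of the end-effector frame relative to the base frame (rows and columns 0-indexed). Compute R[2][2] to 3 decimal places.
0.707

End-effector z-axis (col 2 of R) = (0.6124,0.3536,0.7071)
R[2][2] = 0.7071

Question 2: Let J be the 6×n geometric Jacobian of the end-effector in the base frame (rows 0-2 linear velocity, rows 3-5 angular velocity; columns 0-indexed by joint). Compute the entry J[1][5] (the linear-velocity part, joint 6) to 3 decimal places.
0.354

prismatic axis z_5 = (0.6124,0.3536,0.7071)
J_v[:, 5] = z_5; J_ω[:, 5] = (0,0,0)
entry J[1][5] = 0.3536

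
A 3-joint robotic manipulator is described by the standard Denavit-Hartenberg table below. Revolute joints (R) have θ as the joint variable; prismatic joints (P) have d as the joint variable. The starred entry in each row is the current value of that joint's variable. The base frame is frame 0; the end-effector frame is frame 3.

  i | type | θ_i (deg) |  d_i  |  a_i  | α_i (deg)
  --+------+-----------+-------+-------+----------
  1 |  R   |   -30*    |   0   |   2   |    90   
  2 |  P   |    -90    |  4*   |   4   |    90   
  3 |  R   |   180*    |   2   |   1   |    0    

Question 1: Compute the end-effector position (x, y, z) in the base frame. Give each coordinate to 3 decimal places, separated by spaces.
after link 1: o_1 = (1.7321, -1.0000, 0.0000)
after link 2: o_2 = (-0.2679, -4.4641, -4.0000)
after link 3: o_3 = (-2.0000, -3.4641, -3.0000)

-2.000 -3.464 -3.000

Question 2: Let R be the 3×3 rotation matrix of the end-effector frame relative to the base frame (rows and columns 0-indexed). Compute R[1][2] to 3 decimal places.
0.500

End-effector z-axis (col 2 of R) = (-0.8660,0.5000,-0.0000)
R[1][2] = 0.5000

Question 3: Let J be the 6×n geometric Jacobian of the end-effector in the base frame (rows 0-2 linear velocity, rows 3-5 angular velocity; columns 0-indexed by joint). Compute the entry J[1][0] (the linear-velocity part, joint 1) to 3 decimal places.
axis z_0 = ẑ; lever o_n−o_0 = (-2.0000,-3.4641,-3.0000)
cross product → J_v[:, 0] = (3.4641,-2.0000,0.0000)
J_ω[:, 0] = z_0
entry J[1][0] = -2.0000

-2.000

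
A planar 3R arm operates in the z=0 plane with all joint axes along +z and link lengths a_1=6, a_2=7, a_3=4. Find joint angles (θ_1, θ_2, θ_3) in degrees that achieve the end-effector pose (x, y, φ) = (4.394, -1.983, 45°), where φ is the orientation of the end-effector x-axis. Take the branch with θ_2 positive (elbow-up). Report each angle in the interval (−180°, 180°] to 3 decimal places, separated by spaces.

-149.998 135.002 59.996

wrist centre = target − a_3·(cos φ, sin φ) = (1.5656, -4.8114)
cos θ_2 = (25.6008−6²−7²)/(2·6·7) = -0.7071; θ_2 = 135.0021° (elbow-up)
β = atan2(-4.8114,1.5656) = -71.9758°; ψ = atan2(4.9496,1.0501) = 78.0221°
θ_1 = β − ψ = -149.9979°
θ_3 = φ − θ_1 − θ_2 = 59.9958° (wrapped to (-180°,180°])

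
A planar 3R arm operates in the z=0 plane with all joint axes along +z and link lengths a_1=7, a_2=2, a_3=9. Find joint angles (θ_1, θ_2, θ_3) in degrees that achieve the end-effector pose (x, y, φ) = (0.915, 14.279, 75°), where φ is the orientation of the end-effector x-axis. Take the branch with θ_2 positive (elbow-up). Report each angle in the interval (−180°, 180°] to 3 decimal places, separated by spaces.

90.002 135.003 -150.005

wrist centre = target − a_3·(cos φ, sin φ) = (-1.4144, 5.5857)
cos θ_2 = (33.2001−7²−2²)/(2·7·2) = -0.7071; θ_2 = 135.0026° (elbow-up)
β = atan2(5.5857,-1.4144) = 104.2094°; ψ = atan2(1.4142,5.5857) = 14.2072°
θ_1 = β − ψ = 90.0023°
θ_3 = φ − θ_1 − θ_2 = -150.0048° (wrapped to (-180°,180°])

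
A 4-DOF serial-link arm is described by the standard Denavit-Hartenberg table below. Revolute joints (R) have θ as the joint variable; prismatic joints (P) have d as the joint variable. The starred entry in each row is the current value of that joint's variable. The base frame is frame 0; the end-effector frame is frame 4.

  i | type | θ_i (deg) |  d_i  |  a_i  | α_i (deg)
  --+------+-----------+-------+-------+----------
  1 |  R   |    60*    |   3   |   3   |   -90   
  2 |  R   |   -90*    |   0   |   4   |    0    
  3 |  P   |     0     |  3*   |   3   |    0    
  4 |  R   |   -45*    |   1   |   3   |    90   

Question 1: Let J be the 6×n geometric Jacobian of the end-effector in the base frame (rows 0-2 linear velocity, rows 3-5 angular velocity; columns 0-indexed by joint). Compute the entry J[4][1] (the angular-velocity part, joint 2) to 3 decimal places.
axis z_1 = (-0.8660,0.5000,0.0000); lever o_n−o_1 = (-4.5248,0.1629,9.1213)
cross product → J_v[:, 1] = (4.5607,7.8993,2.1213)
J_ω[:, 1] = z_1
entry J[4][1] = 0.5000

0.500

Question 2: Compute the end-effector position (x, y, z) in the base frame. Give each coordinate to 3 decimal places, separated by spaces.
-3.025 2.761 12.121

after link 1: o_1 = (1.5000, 2.5981, 3.0000)
after link 2: o_2 = (1.5000, 2.5981, 7.0000)
after link 3: o_3 = (-1.0981, 4.0981, 10.0000)
after link 4: o_4 = (-3.0248, 2.7610, 12.1213)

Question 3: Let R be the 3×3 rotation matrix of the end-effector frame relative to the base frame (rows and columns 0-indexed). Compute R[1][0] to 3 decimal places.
-0.612

End-effector x-axis (col 0 of R) = (-0.3536,-0.6124,0.7071)
R[1][0] = -0.6124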